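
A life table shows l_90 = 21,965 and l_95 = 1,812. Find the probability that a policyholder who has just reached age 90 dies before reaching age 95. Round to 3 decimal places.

P(die before 95 | alive at 90) = 1 − l_95/l_90 = 1 − 1,812/21,965 = (20,153)/21,965 = 0.917505.

0.918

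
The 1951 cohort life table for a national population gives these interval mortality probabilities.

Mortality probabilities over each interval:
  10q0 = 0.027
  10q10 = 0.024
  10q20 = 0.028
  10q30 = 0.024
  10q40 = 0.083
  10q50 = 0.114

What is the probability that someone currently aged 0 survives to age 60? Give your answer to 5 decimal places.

0.73195

60p0 = (1 − 0.027) × (1 − 0.024) × (1 − 0.028) × (1 − 0.024) × (1 − 0.083) × (1 − 0.114).
= 0.973 × 0.976 × 0.972 × 0.976 × 0.917 × 0.886 = 0.731951.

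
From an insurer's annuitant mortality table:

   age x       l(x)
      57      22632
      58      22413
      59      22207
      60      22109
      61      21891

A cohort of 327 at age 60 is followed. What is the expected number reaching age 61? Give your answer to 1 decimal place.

323.8

The relevant probability is 21891/22109 = 0.990140.
Expected number = 327 × 0.990140 = 323.8.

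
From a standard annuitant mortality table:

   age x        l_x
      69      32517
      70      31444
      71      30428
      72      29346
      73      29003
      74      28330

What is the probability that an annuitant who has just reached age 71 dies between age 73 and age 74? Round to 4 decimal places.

We want 2|1q71 = (l_73 − l_74)/l_71.
This is the probability of reaching 73 but not 74, conditional on being alive at 71: (l_73 − l_74) / l_71.
= (29003 − 28330) / 30428 = 673 / 30428 = 0.022118.

0.0221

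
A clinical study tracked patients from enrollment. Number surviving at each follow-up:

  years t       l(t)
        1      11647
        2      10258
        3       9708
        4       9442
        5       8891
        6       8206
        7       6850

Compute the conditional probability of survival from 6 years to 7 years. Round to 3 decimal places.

0.835

The conditional survival probability is l(7)/l(6) = 6850/8206 = 0.834755.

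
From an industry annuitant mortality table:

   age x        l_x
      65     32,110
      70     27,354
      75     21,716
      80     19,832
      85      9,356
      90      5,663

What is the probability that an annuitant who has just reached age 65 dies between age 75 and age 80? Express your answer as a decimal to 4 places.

0.0587

We want 10|5q65 = (l_75 − l_80)/l_65.
This is the probability of reaching 75 but not 80, conditional on being alive at 65: (l_75 − l_80) / l_65.
= (21,716 − 19,832) / 32,110 = 1,884 / 32,110 = 0.058673.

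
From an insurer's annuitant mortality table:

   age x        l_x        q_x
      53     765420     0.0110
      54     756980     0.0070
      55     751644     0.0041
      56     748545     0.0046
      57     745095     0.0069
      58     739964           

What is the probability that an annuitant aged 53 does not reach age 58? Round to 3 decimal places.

0.033

P(die before 58 | alive at 53) = 1 − l_58/l_53 = 1 − 739964/765420 = (25456)/765420 = 0.033258.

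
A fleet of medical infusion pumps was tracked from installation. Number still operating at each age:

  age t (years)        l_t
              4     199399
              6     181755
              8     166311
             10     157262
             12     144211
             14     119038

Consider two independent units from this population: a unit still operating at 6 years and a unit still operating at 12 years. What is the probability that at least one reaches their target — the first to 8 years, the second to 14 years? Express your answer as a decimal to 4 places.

0.9852

p₁ = l_8/l_6 = 166311/181755 = 0.915028; p₂ = l_14/l_12 = 119038/144211 = 0.825443.
P(at least one) = 1 − (1−p₁)(1−p₂) = 1 − 0.084972 × 0.174557 = 0.985168.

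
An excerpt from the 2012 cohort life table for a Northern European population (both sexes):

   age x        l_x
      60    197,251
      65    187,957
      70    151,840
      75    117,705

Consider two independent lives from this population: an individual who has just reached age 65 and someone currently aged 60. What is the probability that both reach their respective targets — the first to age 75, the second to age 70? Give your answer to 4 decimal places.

p₁ = l_75/l_65 = 117,705/187,957 = 0.626234; p₂ = l_70/l_60 = 151,840/197,251 = 0.769781.
P(both) = p₁ × p₂ = 0.626234 × 0.769781 = 0.482063.

0.4821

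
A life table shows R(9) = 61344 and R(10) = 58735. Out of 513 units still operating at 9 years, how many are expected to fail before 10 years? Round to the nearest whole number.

22

The relevant probability is 1 − 58735/61344 = 0.042531.
Expected number = 513 × 0.042531 = 22.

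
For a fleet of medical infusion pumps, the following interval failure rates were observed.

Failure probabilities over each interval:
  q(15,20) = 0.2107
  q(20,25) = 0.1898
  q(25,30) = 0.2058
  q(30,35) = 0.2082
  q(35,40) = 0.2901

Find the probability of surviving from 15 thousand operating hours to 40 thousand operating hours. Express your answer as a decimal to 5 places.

Chaining the interval survival probabilities: (1 − 0.2107) × (1 − 0.1898) × (1 − 0.2058) × (1 − 0.2082) × (1 − 0.2901).
= 0.7893 × 0.8102 × 0.7942 × 0.7918 × 0.7099 = 0.285481.

0.28548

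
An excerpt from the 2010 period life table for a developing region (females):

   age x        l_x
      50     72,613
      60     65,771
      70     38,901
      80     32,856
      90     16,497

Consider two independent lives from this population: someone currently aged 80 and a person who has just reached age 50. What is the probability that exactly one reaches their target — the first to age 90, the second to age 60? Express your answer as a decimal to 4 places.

p₁ = l_90/l_80 = 16,497/32,856 = 0.502100; p₂ = l_60/l_50 = 65,771/72,613 = 0.905774.
P(exactly one) = p₁(1−p₂) + (1−p₁)p₂ = 0.047311 + 0.450985 = 0.498296.

0.4983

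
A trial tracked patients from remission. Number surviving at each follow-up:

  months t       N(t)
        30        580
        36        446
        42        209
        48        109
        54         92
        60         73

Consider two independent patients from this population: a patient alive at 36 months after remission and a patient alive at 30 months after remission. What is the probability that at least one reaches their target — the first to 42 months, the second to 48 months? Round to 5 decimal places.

0.56847

p₁ = N(42)/N(36) = 209/446 = 0.468610; p₂ = N(48)/N(30) = 109/580 = 0.187931.
P(at least one) = 1 − (1−p₁)(1−p₂) = 1 − 0.531390 × 0.812069 = 0.568475.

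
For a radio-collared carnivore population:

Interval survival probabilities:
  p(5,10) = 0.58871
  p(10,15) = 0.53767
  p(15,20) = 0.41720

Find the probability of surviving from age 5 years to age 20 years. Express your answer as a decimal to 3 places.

0.132

The overall survival probability is 0.58871 × 0.53767 × 0.41720.
= 0.132057.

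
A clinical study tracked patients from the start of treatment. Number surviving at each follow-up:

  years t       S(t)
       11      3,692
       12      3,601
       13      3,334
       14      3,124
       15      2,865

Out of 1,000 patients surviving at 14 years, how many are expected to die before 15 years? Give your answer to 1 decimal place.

The relevant probability is 1 − 2,865/3,124 = 0.082907.
Expected number = 1,000 × 0.082907 = 82.9.

82.9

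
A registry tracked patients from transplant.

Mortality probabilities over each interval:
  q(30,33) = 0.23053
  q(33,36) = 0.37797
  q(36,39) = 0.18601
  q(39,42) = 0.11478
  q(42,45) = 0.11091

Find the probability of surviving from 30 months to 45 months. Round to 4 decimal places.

0.3066

The overall survival probability is (1 − 0.23053) × (1 − 0.37797) × (1 − 0.18601) × (1 − 0.11478) × (1 − 0.11091).
= 0.76947 × 0.62203 × 0.81399 × 0.88522 × 0.88909 = 0.306633.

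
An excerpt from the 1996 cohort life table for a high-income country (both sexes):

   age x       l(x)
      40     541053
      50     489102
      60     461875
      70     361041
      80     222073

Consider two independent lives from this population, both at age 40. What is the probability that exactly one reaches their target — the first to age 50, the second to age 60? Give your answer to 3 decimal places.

0.214

p₁ = l(50)/l(40) = 489102/541053 = 0.903982; p₂ = l(60)/l(40) = 461875/541053 = 0.853659.
P(exactly one) = p₁(1−p₂) + (1−p₁)p₂ = 0.132290 + 0.081967 = 0.214256.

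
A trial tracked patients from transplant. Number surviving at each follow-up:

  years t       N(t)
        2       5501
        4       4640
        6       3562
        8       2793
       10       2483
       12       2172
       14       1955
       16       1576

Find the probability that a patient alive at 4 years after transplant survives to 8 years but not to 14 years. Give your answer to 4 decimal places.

This is the probability of reaching 8 but not 14, conditional on being alive at 4: (N(8) − N(14)) / N(4).
= (2793 − 1955) / 4640 = 838 / 4640 = 0.180603.

0.1806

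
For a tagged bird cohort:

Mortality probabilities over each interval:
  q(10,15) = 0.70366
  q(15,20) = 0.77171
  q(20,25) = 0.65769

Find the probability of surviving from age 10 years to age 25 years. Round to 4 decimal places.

P(survive 10→25) = (1 − 0.70366) × (1 − 0.77171) × (1 − 0.65769).
= 0.29634 × 0.22829 × 0.34231 = 0.023158.

0.0232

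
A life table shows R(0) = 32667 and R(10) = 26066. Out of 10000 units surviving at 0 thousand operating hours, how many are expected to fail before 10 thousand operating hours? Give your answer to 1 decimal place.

2020.7

The relevant probability is 1 − 26066/32667 = 0.202069.
Expected number = 10000 × 0.202069 = 2020.7.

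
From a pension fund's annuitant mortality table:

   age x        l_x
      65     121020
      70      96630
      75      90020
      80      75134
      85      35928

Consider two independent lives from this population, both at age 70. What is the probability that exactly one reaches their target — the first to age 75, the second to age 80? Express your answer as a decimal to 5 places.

0.26043

p₁ = l_75/l_70 = 90020/96630 = 0.931595; p₂ = l_80/l_70 = 75134/96630 = 0.777543.
P(exactly one) = p₁(1−p₂) + (1−p₁)p₂ = 0.207240 + 0.053188 = 0.260428.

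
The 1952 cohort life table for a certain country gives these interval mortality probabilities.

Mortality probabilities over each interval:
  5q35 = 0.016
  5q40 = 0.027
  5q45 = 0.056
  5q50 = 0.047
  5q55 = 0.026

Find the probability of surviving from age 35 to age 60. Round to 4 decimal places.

The overall survival probability is (1 − 0.016) × (1 − 0.027) × (1 − 0.056) × (1 − 0.047) × (1 − 0.026).
= 0.984 × 0.973 × 0.944 × 0.953 × 0.974 = 0.838942.

0.8389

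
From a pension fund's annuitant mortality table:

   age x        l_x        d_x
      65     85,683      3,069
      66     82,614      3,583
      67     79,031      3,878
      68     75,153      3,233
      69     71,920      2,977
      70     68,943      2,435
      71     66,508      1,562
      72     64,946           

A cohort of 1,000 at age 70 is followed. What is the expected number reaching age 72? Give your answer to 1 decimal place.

The relevant probability is 64,946/68,943 = 0.942025.
Expected number = 1,000 × 0.942025 = 942.0.

942.0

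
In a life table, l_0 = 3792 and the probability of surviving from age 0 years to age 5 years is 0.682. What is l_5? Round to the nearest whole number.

2586

l_5 = l_0 × p = 3792 × 0.682 = 2586.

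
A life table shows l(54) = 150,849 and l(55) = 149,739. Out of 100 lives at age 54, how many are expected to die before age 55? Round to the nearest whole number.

1

The relevant probability is 1 − 149,739/150,849 = 0.007358.
Expected number = 100 × 0.007358 = 1.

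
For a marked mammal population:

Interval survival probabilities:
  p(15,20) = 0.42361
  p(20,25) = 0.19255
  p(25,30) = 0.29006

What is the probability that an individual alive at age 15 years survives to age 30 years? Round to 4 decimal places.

The overall survival probability is 0.42361 × 0.19255 × 0.29006.
= 0.023659.

0.0237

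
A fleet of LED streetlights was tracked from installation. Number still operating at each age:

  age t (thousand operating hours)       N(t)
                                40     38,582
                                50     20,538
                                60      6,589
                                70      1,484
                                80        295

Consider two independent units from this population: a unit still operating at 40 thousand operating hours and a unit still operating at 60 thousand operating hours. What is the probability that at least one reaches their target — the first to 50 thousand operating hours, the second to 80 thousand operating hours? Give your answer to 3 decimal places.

0.553

p₁ = N(50)/N(40) = 20,538/38,582 = 0.532321; p₂ = N(80)/N(60) = 295/6,589 = 0.044772.
P(at least one) = 1 − (1−p₁)(1−p₂) = 1 − 0.467679 × 0.955228 = 0.553260.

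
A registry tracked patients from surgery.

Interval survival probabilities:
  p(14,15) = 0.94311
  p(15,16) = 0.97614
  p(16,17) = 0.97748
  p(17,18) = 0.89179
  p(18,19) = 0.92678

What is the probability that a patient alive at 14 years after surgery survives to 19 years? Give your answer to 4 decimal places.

0.7437

P(survive 14→19) = 0.94311 × 0.97614 × 0.97748 × 0.89179 × 0.92678.
= 0.743741.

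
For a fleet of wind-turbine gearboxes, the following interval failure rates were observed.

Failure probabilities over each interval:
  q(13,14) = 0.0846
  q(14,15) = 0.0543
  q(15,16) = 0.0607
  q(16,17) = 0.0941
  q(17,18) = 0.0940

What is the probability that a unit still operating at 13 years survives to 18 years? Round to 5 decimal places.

P(survive 13→18) = (1 − 0.0846) × (1 − 0.0543) × (1 − 0.0607) × (1 − 0.0941) × (1 − 0.0940).
= 0.9154 × 0.9457 × 0.9393 × 0.9059 × 0.9060 = 0.667386.

0.66739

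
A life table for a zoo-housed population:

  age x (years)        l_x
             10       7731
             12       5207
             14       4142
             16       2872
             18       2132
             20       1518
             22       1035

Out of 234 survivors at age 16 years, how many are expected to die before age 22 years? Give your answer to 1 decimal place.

149.7

The relevant probability is 1 − 1035/2872 = 0.639624.
Expected number = 234 × 0.639624 = 149.7.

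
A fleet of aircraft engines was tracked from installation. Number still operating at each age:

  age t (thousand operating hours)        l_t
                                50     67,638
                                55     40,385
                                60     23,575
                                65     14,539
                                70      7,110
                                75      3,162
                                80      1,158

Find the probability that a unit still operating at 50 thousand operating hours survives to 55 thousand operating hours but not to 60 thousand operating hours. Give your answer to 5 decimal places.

0.24853

This is the probability of reaching 55 but not 60, conditional on being operational at 50: (l_55 − l_60) / l_50.
= (40,385 − 23,575) / 67,638 = 16,810 / 67,638 = 0.248529.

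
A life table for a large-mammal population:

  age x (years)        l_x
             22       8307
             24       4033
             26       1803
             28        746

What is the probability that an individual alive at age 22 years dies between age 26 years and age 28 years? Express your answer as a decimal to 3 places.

This is the probability of reaching 26 but not 28, conditional on being alive at 22: (l_26 − l_28) / l_22.
= (1803 − 746) / 8307 = 1057 / 8307 = 0.127242.

0.127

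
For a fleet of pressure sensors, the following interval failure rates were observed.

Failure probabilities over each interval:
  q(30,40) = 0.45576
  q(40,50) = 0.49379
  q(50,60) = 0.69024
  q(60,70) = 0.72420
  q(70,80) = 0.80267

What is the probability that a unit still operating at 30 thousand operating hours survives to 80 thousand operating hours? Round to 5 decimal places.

The overall survival probability is (1 − 0.45576) × (1 − 0.49379) × (1 − 0.69024) × (1 − 0.72420) × (1 − 0.80267).
= 0.54424 × 0.50621 × 0.30976 × 0.27580 × 0.19733 = 0.004644.

0.00464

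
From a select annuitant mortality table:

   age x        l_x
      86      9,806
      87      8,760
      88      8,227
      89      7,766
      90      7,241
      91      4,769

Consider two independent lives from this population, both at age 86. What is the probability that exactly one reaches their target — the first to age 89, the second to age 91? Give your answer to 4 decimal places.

0.5080

p₁ = l_89/l_86 = 7,766/9,806 = 0.791964; p₂ = l_91/l_86 = 4,769/9,806 = 0.486335.
P(exactly one) = p₁(1−p₂) + (1−p₁)p₂ = 0.406804 + 0.101175 = 0.507979.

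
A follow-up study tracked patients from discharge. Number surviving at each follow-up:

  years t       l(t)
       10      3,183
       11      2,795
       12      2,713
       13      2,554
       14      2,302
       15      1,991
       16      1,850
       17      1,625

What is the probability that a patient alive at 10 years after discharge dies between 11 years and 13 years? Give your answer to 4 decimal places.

This is the probability of reaching 11 but not 13, conditional on being alive at 10: (l(11) − l(13)) / l(10).
= (2,795 − 2,554) / 3,183 = 241 / 3,183 = 0.075715.

0.0757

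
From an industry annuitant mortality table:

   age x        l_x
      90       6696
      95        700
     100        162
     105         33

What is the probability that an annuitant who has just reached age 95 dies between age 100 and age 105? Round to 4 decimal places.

This is the probability of reaching 100 but not 105, conditional on being alive at 95: (l_100 − l_105) / l_95.
= (162 − 33) / 700 = 129 / 700 = 0.184286.

0.1843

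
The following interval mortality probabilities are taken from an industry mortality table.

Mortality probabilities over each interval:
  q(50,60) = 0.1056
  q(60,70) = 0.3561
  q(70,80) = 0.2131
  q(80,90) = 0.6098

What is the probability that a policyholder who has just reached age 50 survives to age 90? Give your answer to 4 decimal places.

0.1768

The overall survival probability is (1 − 0.1056) × (1 − 0.3561) × (1 − 0.2131) × (1 − 0.6098).
= 0.8944 × 0.6439 × 0.7869 × 0.3902 = 0.176830.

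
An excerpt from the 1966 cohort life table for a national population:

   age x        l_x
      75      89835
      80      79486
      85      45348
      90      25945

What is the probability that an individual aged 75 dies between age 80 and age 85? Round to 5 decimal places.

0.38001

We want 5|5q75 = (l_80 − l_85)/l_75.
This is the probability of reaching 80 but not 85, conditional on being alive at 75: (l_80 − l_85) / l_75.
= (79486 − 45348) / 89835 = 34138 / 89835 = 0.380008.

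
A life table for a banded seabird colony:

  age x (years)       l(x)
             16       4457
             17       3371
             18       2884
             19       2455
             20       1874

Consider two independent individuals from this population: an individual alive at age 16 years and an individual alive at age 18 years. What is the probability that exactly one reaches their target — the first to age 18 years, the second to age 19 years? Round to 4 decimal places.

p₁ = l(18)/l(16) = 2884/4457 = 0.647072; p₂ = l(19)/l(18) = 2455/2884 = 0.851248.
P(exactly one) = p₁(1−p₂) + (1−p₁)p₂ = 0.096253 + 0.300429 = 0.396683.

0.3967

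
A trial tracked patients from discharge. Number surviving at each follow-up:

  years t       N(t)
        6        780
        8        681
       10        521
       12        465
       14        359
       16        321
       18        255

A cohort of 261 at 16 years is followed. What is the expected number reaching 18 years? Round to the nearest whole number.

207

The relevant probability is 255/321 = 0.794393.
Expected number = 261 × 0.794393 = 207.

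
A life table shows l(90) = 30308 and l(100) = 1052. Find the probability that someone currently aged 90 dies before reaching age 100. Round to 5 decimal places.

0.96529

P(die before 100 | alive at 90) = 1 − l(100)/l(90) = 1 − 1052/30308 = (29256)/30308 = 0.965290.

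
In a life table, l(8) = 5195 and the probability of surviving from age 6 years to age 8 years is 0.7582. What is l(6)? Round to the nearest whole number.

l(6) = l(8) / p = 5195 / 0.7582 = 6852.

6852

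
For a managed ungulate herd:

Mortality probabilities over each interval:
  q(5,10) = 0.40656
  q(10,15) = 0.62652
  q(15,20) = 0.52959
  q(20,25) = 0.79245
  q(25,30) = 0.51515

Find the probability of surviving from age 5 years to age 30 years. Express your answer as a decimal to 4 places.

The overall survival probability is (1 − 0.40656) × (1 − 0.62652) × (1 − 0.52959) × (1 − 0.79245) × (1 − 0.51515).
= 0.59344 × 0.37348 × 0.47041 × 0.20755 × 0.48485 = 0.010492.

0.0105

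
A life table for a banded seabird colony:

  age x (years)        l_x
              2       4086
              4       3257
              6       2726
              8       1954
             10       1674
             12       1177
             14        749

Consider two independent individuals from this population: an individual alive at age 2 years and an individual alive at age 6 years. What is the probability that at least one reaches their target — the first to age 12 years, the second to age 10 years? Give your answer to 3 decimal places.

0.725

p₁ = l_12/l_2 = 1177/4086 = 0.288057; p₂ = l_10/l_6 = 1674/2726 = 0.614087.
P(at least one) = 1 − (1−p₁)(1−p₂) = 1 − 0.711943 × 0.385913 = 0.725252.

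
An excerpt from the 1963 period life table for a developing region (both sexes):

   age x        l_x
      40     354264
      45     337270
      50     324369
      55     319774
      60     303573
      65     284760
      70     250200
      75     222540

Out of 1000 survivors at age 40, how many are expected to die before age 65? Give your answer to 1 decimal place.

196.2

The relevant probability is 1 − 284760/354264 = 0.196193.
Expected number = 1000 × 0.196193 = 196.2.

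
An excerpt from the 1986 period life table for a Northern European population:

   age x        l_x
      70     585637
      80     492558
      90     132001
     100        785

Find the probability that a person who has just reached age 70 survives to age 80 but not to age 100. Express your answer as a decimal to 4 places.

We want 10|20q70 = (l_80 − l_100)/l_70.
This is the probability of reaching 80 but not 100, conditional on being alive at 70: (l_80 − l_100) / l_70.
= (492558 − 785) / 585637 = 491773 / 585637 = 0.839723.

0.8397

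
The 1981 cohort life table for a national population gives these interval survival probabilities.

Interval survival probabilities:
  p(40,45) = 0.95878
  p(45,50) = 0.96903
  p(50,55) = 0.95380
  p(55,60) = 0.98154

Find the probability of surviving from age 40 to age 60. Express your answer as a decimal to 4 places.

Chaining the interval survival probabilities: 0.95878 × 0.96903 × 0.95380 × 0.98154.
= 0.869804.

0.8698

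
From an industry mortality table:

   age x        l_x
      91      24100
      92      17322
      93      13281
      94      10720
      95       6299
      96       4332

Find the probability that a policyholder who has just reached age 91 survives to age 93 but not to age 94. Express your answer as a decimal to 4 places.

We want 2|1q91 = (l_93 − l_94)/l_91.
This is the probability of reaching 93 but not 94, conditional on being alive at 91: (l_93 − l_94) / l_91.
= (13281 − 10720) / 24100 = 2561 / 24100 = 0.106266.

0.1063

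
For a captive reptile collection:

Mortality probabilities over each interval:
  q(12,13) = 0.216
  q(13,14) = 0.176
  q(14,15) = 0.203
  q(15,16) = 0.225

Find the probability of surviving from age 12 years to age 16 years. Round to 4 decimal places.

0.3990

The overall survival probability is (1 − 0.216) × (1 − 0.176) × (1 − 0.203) × (1 − 0.225).
= 0.784 × 0.824 × 0.797 × 0.775 = 0.399028.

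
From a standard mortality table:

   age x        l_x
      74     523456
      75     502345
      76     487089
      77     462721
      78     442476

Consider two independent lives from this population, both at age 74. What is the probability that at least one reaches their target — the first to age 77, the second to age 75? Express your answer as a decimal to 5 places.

p₁ = l_77/l_74 = 462721/523456 = 0.883973; p₂ = l_75/l_74 = 502345/523456 = 0.959670.
P(at least one) = 1 − (1−p₁)(1−p₂) = 1 − 0.116027 × 0.040330 = 0.995321.

0.99532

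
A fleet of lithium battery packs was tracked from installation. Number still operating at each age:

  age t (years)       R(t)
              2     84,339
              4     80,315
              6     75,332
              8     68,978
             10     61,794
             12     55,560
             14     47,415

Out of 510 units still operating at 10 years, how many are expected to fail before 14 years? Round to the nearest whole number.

The relevant probability is 1 − 47,415/61,794 = 0.232692.
Expected number = 510 × 0.232692 = 119.

119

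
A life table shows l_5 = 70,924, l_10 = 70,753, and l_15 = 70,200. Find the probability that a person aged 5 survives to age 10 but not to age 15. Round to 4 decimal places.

We want 5|5q5 = (l_10 − l_15)/l_5.
This is the probability of reaching 10 but not 15, conditional on being alive at 5: (l_10 − l_15) / l_5.
= (70,753 − 70,200) / 70,924 = 553 / 70,924 = 0.007797.

0.0078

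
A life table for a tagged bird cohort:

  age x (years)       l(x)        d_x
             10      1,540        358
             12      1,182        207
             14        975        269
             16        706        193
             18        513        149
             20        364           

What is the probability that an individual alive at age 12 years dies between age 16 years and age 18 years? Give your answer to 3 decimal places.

0.163

This is the probability of reaching 16 but not 18, conditional on being alive at 12: (l(16) − l(18)) / l(12).
= (706 − 513) / 1,182 = 193 / 1,182 = 0.163283.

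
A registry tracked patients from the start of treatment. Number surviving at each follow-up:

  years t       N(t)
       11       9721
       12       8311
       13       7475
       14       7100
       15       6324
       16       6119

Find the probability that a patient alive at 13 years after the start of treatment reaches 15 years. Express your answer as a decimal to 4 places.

The conditional survival probability is N(15)/N(13) = 6324/7475 = 0.846020.

0.8460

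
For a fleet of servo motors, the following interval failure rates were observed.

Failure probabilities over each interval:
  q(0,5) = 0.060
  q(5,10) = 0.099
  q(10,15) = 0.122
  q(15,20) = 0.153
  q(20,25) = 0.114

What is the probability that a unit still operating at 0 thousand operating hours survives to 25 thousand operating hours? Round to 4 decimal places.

Chaining the interval survival probabilities: (1 − 0.060) × (1 − 0.099) × (1 − 0.122) × (1 − 0.153) × (1 − 0.114).
= 0.940 × 0.901 × 0.878 × 0.847 × 0.886 = 0.558039.

0.5580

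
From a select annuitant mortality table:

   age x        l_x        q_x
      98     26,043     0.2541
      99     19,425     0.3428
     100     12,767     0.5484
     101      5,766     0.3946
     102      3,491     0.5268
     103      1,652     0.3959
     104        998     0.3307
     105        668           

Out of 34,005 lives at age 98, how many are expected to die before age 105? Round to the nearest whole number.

The relevant probability is 1 − 668/26,043 = 0.974350.
Expected number = 34,005 × 0.974350 = 33133.

33133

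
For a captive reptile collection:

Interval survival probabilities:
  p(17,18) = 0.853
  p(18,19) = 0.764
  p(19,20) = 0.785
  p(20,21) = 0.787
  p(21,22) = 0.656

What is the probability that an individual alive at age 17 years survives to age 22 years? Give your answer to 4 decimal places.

0.2641

The overall survival probability is 0.853 × 0.764 × 0.785 × 0.787 × 0.656.
= 0.264114.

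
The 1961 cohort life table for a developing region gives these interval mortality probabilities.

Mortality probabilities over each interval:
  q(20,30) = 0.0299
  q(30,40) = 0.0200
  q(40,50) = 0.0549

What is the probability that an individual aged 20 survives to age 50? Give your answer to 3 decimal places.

The overall survival probability is (1 − 0.0299) × (1 − 0.0200) × (1 − 0.0549).
= 0.9701 × 0.9800 × 0.9451 = 0.898505.

0.899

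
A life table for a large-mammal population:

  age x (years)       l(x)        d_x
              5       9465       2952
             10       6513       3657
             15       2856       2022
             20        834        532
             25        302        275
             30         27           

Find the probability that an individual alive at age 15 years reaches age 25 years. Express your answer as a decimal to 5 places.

The conditional survival probability is l(25)/l(15) = 302/2856 = 0.105742.

0.10574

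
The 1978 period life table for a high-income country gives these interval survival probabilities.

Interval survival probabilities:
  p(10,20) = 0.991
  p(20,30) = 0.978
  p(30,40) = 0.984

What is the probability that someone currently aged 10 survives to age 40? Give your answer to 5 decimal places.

0.95369

P(survive 10→40) = 0.991 × 0.978 × 0.984.
= 0.953691.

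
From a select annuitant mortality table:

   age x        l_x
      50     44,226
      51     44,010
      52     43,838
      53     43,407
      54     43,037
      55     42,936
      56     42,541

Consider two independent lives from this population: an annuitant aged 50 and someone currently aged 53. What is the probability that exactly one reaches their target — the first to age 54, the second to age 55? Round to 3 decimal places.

p₁ = l_54/l_50 = 43,037/44,226 = 0.973115; p₂ = l_55/l_53 = 42,936/43,407 = 0.989149.
P(exactly one) = p₁(1−p₂) + (1−p₁)p₂ = 0.010559 + 0.026593 = 0.037153.

0.037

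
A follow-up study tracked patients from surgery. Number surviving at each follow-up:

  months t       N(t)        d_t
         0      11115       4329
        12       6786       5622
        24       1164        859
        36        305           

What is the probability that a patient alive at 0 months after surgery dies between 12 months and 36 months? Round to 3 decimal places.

This is the probability of reaching 12 but not 36, conditional on being alive at 0: (N(12) − N(36)) / N(0).
= (6786 − 305) / 11115 = 6481 / 11115 = 0.583086.

0.583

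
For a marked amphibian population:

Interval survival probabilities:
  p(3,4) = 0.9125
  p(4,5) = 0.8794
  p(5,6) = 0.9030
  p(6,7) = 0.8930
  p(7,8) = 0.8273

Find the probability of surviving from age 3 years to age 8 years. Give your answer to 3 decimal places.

P(survive 3→8) = 0.9125 × 0.8794 × 0.9030 × 0.8930 × 0.8273.
= 0.535330.

0.535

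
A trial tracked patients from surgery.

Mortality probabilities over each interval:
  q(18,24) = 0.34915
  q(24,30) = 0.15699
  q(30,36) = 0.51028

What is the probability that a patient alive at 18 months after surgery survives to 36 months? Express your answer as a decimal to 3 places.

0.269

P(survive 18→36) = (1 − 0.34915) × (1 − 0.15699) × (1 − 0.51028).
= 0.65085 × 0.84301 × 0.48972 = 0.268696.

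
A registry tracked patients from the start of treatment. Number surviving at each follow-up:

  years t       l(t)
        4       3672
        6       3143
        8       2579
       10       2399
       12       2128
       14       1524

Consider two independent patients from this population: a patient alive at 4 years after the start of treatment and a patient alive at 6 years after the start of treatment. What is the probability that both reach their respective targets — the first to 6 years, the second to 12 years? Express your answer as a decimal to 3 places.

0.580

p₁ = l(6)/l(4) = 3143/3672 = 0.855937; p₂ = l(12)/l(6) = 2128/3143 = 0.677060.
P(both) = p₁ × p₂ = 0.855937 × 0.677060 = 0.579521.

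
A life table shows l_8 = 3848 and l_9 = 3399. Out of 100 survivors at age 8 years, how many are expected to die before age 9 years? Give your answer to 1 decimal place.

11.7

The relevant probability is 1 − 3399/3848 = 0.116684.
Expected number = 100 × 0.116684 = 11.7.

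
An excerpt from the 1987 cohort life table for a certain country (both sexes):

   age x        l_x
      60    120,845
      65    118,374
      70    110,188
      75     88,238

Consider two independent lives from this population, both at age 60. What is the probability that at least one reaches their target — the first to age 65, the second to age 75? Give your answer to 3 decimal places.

p₁ = l_65/l_60 = 118,374/120,845 = 0.979552; p₂ = l_75/l_60 = 88,238/120,845 = 0.730175.
P(at least one) = 1 − (1−p₁)(1−p₂) = 1 − 0.020448 × 0.269825 = 0.994483.

0.994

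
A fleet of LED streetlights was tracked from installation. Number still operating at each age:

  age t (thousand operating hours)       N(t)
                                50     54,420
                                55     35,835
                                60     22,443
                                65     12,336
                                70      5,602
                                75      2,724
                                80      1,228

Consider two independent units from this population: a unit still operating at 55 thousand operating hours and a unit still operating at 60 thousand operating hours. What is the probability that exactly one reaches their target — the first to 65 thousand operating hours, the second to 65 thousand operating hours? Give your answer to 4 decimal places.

p₁ = N(65)/N(55) = 12,336/35,835 = 0.344244; p₂ = N(65)/N(60) = 12,336/22,443 = 0.549659.
P(exactly one) = p₁(1−p₂) + (1−p₁)p₂ = 0.155027 + 0.360442 = 0.515469.

0.5155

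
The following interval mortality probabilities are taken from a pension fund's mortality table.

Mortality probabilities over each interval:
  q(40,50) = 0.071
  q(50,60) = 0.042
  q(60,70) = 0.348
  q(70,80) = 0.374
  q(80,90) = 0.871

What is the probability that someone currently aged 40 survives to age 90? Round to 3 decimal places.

P(survive 40→90) = (1 − 0.071) × (1 − 0.042) × (1 − 0.348) × (1 − 0.374) × (1 − 0.871).
= 0.929 × 0.958 × 0.652 × 0.626 × 0.129 = 0.046859.

0.047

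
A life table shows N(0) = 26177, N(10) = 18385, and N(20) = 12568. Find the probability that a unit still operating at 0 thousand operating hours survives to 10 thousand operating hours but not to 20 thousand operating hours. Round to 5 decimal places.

0.22222

This is the probability of reaching 10 but not 20, conditional on being operational at 0: (N(10) − N(20)) / N(0).
= (18385 − 12568) / 26177 = 5817 / 26177 = 0.222218.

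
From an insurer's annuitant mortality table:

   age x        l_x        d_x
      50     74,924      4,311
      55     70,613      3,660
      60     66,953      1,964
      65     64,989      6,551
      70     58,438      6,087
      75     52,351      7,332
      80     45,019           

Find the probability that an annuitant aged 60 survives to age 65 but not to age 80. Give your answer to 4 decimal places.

0.2983

We want 5|15q60 = (l_65 − l_80)/l_60.
This is the probability of reaching 65 but not 80, conditional on being alive at 60: (l_65 − l_80) / l_60.
= (64,989 − 45,019) / 66,953 = 19,970 / 66,953 = 0.298269.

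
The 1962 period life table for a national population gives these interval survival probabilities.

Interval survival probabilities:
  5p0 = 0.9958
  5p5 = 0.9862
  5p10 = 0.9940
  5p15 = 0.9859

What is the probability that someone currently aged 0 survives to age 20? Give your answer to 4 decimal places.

The overall survival probability is 0.9958 × 0.9862 × 0.9940 × 0.9859.
= 0.962402.

0.9624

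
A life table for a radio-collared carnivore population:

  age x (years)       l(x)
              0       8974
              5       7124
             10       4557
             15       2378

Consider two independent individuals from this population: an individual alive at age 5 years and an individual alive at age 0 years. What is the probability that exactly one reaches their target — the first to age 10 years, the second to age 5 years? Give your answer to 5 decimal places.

0.41792

p₁ = l(10)/l(5) = 4557/7124 = 0.639669; p₂ = l(5)/l(0) = 7124/8974 = 0.793849.
P(exactly one) = p₁(1−p₂) + (1−p₁)p₂ = 0.131868 + 0.286048 = 0.417917.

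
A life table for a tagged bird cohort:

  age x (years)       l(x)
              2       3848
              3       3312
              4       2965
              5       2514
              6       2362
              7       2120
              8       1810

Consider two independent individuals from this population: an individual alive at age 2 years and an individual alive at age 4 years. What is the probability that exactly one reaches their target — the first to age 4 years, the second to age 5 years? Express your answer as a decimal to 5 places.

0.31177

p₁ = l(4)/l(2) = 2965/3848 = 0.770530; p₂ = l(5)/l(4) = 2514/2965 = 0.847892.
P(exactly one) = p₁(1−p₂) + (1−p₁)p₂ = 0.117204 + 0.194566 = 0.311770.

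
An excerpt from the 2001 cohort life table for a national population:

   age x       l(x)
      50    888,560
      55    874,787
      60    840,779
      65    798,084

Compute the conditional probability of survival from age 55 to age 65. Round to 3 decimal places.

0.912

The conditional survival probability is l(65)/l(55) = 798,084/874,787 = 0.912318.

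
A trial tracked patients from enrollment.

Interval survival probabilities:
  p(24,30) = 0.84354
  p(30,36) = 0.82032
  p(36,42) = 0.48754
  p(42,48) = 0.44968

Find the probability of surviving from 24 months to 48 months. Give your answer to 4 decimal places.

The overall survival probability is 0.84354 × 0.82032 × 0.48754 × 0.44968.
= 0.151706.

0.1517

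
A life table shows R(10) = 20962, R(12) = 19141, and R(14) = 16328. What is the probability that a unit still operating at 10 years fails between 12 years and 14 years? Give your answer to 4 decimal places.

0.1342

This is the probability of reaching 12 but not 14, conditional on being operational at 10: (R(12) − R(14)) / R(10).
= (19141 − 16328) / 20962 = 2813 / 20962 = 0.134195.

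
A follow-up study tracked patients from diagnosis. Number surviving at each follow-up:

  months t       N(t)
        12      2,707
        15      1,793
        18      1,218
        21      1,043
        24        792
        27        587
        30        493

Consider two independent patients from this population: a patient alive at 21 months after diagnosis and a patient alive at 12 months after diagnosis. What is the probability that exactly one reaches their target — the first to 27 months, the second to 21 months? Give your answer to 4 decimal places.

p₁ = N(27)/N(21) = 587/1,043 = 0.562800; p₂ = N(21)/N(12) = 1,043/2,707 = 0.385297.
P(exactly one) = p₁(1−p₂) + (1−p₁)p₂ = 0.345955 + 0.168452 = 0.514407.

0.5144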